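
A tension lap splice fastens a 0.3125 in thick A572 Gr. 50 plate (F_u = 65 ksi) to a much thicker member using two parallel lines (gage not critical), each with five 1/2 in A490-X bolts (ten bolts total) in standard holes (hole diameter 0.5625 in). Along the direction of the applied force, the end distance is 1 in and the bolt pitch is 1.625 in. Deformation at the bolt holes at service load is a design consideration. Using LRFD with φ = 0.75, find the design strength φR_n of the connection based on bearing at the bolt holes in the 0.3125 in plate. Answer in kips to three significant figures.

173 kips

Per bolt r_n = 1.2 l_c t F_u ≤ 2.4 d t F_u; upper limit = 2.4 × 0.5 × 0.3125 × 65 = 24.38 kips.
Edge bolt: l_c = 1 − 0.5625/2 = 0.7188 in → 1.2 × 0.7188 × 0.3125 × 65 = 17.52 → r_n = 17.52 kips.
Interior bolts: l_c = 1.625 − 0.5625 = 1.062 in → 1.2 × 1.062 × 0.3125 × 65 = 25.9 → r_n = 24.38 kips.
R_n = 2 × 17.52 + 8 × 24.38 = 230 kips.
Design strength φR_n = 0.75 × 230 = 173 kips.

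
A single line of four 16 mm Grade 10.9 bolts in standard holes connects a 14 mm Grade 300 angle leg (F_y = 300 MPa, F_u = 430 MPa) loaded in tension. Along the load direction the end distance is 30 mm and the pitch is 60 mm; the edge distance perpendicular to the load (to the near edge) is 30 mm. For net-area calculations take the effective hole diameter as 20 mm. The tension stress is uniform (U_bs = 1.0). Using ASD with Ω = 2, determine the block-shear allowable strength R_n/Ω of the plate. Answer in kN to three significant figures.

313 kN

Shear plane L_v = 30 + 3·60 = 210 mm; A_gv = 210 × 14 = 2940 mm².
A_nv = (210 − 3.5·20) × 14 = 1960 mm².
A_nt = (30 − 0.5·20) × 14 = 280 mm².
0.6 F_u A_nv = 505.7 kN; 0.6 F_y A_gv = 529.2 kN → shear rupture governs the shear term.
R_n = 505.7 + 1.0 × 430 × 280 / 1000 = 626.1 kN.
Allowable strength R_n/Ω = 626.1 / 2 = 313 kN.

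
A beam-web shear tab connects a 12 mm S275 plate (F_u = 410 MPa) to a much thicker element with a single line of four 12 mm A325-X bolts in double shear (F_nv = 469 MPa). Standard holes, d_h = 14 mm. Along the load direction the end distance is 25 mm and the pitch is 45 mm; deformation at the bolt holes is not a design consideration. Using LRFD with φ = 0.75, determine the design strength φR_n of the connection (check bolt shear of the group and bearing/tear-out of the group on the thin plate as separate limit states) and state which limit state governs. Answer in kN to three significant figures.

318 kN (bolt shear governs)

Bolt shear: A_b = π·12²/4 = 113.1 mm²; R_n = 469 × 113.1 × 4 × 2 / 1000 = 424.3 kN → 0.75 × 424.3 = 318 kN.
Bearing (1.5 l_c t F_u ≤ 3.0 d t F_u): upper limit = 3.0·12·12·410 / 1000 = 177.1 kN.
  Edge l_c = 25 − 14/2 = 18 → r_n = 132.8 kN; interior l_c = 45 − 14 = 31 → r_n = 177.1 kN.
  R_n,bearing = 1·132.8 + 3·177.1 = 664.2 kN → 0.75 × 664.2 = 498 kN.
Bolt shear governs: 318 kN.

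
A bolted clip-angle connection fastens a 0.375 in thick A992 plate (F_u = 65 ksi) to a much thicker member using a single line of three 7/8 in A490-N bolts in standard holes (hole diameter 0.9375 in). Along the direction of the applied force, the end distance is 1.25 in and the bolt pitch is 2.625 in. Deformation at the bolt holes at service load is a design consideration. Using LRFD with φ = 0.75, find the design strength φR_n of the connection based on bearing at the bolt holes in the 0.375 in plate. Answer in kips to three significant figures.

91.2 kips

Per bolt r_n = 1.2 l_c t F_u ≤ 2.4 d t F_u; upper limit = 2.4 × 0.875 × 0.375 × 65 = 51.19 kips.
Edge bolt: l_c = 1.25 − 0.9375/2 = 0.7812 in → 1.2 × 0.7812 × 0.375 × 65 = 22.85 → r_n = 22.85 kips.
Interior bolts: l_c = 2.625 − 0.9375 = 1.688 in → 1.2 × 1.688 × 0.375 × 65 = 49.36 → r_n = 49.36 kips.
R_n = 1 × 22.85 + 2 × 49.36 = 121.6 kips.
Design strength φR_n = 0.75 × 121.6 = 91.2 kips.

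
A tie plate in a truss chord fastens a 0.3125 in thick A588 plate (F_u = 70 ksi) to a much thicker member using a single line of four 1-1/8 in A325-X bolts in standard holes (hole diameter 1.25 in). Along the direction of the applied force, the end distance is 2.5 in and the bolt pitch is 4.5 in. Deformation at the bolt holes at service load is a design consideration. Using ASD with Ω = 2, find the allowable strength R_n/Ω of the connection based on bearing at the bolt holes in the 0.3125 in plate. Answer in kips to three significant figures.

Per bolt r_n = 1.2 l_c t F_u ≤ 2.4 d t F_u; upper limit = 2.4 × 1.125 × 0.3125 × 70 = 59.06 kips.
Edge bolt: l_c = 2.5 − 1.25/2 = 1.875 in → 1.2 × 1.875 × 0.3125 × 70 = 49.22 → r_n = 49.22 kips.
Interior bolts: l_c = 4.5 − 1.25 = 3.25 in → 1.2 × 3.25 × 0.3125 × 70 = 85.31 → r_n = 59.06 kips.
R_n = 1 × 49.22 + 3 × 59.06 = 226.4 kips.
Allowable strength R_n/Ω = 226.4 / 2 = 113 kips.

113 kips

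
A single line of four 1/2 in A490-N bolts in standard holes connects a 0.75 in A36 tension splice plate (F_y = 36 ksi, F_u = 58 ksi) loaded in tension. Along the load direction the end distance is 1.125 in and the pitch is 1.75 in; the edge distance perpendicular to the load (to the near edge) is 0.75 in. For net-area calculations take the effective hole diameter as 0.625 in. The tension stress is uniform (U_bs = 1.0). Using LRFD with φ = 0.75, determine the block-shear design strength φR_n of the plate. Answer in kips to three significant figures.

Shear plane L_v = 1.125 + 3·1.75 = 6.375 in; A_gv = 6.375 × 0.75 = 4.781 in².
A_nv = (6.375 − 3.5·0.625) × 0.75 = 3.141 in².
A_nt = (0.75 − 0.5·0.625) × 0.75 = 0.3281 in².
0.6 F_u A_nv = 109.3 kips; 0.6 F_y A_gv = 103.3 kips → shear yielding governs the shear term.
R_n = 103.3 + 1.0 × 58 × 0.3281 = 122.3 kips.
Design strength φR_n = 0.75 × 122.3 = 91.7 kips.

91.7 kips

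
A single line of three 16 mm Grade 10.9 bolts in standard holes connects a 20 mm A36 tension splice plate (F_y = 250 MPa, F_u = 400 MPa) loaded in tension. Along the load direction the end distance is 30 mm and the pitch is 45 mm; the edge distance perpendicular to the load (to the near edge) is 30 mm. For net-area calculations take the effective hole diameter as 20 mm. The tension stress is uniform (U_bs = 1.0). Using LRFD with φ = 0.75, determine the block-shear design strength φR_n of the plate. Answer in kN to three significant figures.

372 kN

Shear plane L_v = 30 + 2·45 = 120 mm; A_gv = 120 × 20 = 2400 mm².
A_nv = (120 − 2.5·20) × 20 = 1400 mm².
A_nt = (30 − 0.5·20) × 20 = 400 mm².
0.6 F_u A_nv = 336 kN; 0.6 F_y A_gv = 360 kN → shear rupture governs the shear term.
R_n = 336 + 1.0 × 400 × 400 / 1000 = 496 kN.
Design strength φR_n = 0.75 × 496 = 372 kN.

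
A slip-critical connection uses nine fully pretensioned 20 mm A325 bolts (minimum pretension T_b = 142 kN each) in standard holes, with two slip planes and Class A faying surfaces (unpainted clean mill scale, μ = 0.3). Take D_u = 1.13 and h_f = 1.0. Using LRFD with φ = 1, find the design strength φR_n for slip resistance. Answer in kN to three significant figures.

R_n = μ · D_u · h_f · T_b · n_s · n_b = 0.3 × 1.13 × 1.0 × 142 × 2 × 9 = 866.5 kN.
Design strength φR_n = 1 × 866.5 = 866 kN.

866 kN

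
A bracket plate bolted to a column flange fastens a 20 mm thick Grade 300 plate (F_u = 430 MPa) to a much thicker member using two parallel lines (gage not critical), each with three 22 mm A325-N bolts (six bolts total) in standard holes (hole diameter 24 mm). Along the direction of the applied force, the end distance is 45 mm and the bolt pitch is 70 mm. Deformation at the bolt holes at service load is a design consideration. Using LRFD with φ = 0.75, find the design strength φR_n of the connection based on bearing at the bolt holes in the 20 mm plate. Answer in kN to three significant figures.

Per bolt r_n = 1.2 l_c t F_u ≤ 2.4 d t F_u; upper limit = 2.4 × 22 × 20 × 430 / 1000 = 454.1 kN.
Edge bolt: l_c = 45 − 24/2 = 33 mm → 1.2 × 33 × 20 × 430 / 1000 = 340.6 → r_n = 340.6 kN.
Interior bolts: l_c = 70 − 24 = 46 mm → 1.2 × 46 × 20 × 430 / 1000 = 474.7 → r_n = 454.1 kN.
R_n = 2 × 340.6 + 4 × 454.1 = 2497 kN.
Design strength φR_n = 0.75 × 2497 = 1870 kN.

1870 kN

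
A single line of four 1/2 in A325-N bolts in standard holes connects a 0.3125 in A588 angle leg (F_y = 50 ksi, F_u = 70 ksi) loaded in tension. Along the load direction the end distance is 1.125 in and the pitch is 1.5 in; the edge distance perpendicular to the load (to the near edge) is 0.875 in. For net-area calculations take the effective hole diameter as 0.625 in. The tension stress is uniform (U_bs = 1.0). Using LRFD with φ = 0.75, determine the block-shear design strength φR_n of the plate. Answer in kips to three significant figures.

Shear plane L_v = 1.125 + 3·1.5 = 5.625 in; A_gv = 5.625 × 0.3125 = 1.758 in².
A_nv = (5.625 − 3.5·0.625) × 0.3125 = 1.074 in².
A_nt = (0.875 − 0.5·0.625) × 0.3125 = 0.1758 in².
0.6 F_u A_nv = 45.12 kips; 0.6 F_y A_gv = 52.73 kips → shear rupture governs the shear term.
R_n = 45.12 + 1.0 × 70 × 0.1758 = 57.42 kips.
Design strength φR_n = 0.75 × 57.42 = 43.1 kips.

43.1 kips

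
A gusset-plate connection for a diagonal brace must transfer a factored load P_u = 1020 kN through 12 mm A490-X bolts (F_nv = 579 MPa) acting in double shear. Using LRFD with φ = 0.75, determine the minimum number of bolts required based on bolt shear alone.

11 bolts

A_b = π·12²/4 = 113.1 mm².
Per-bolt design strength φR_n = 0.75 × 579 × 113.1 × 2 / 1000 = 98.23 kN.
n ≥ 1020 / 98.23 = 10.38 → use 11 bolts.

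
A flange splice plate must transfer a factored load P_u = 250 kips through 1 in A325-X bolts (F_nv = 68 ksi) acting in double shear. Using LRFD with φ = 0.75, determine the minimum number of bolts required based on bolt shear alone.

A_b = π·1²/4 = 0.7854 in².
Per-bolt design strength φR_n = 0.75 × 68 × 0.7854 × 2 = 80.11 kips.
n ≥ 250 / 80.11 = 3.121 → use 4 bolts.

4 bolts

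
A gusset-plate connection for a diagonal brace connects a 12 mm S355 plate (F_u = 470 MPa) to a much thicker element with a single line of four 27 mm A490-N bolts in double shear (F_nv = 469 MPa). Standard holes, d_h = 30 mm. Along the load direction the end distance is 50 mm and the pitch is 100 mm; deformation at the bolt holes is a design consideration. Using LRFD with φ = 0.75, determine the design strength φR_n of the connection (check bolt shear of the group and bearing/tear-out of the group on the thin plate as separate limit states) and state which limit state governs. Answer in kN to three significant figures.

Bolt shear: A_b = π·27²/4 = 572.6 mm²; R_n = 469 × 572.6 × 4 × 2 / 1000 = 2148 kN → 0.75 × 2148 = 1610 kN.
Bearing (1.2 l_c t F_u ≤ 2.4 d t F_u): upper limit = 2.4·27·12·470 / 1000 = 365.5 kN.
  Edge l_c = 50 − 30/2 = 35 → r_n = 236.9 kN; interior l_c = 100 − 30 = 70 → r_n = 365.5 kN.
  R_n,bearing = 1·236.9 + 3·365.5 = 1333 kN → 0.75 × 1333 = 1000 kN.
Bearing governs: 1000 kN.

1000 kN (bearing governs)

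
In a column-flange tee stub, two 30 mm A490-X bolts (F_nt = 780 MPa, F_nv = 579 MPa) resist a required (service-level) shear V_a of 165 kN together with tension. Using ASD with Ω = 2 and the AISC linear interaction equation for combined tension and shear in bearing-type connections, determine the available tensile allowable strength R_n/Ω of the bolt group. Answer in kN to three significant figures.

494 kN

A_b = π·30²/4 = 706.9 mm²; f_rv = 165 × 1000 / (2 × 706.9) = 116.7 MPa.
F'_nt = 1.3 F_nt − (Ω F_nt / F_nv) f_rv = 1.3·780 − (2·780/579)·116.7 = 699.5 MPa, capped at F_nt → F'_nt = 699.5 MPa.
R_n = F'_nt · A_b · n = 699.5 × 706.9 × 2 / 1000 = 988.9 kN.
Allowable strength R_n/Ω = 988.9 / 2 = 494 kN.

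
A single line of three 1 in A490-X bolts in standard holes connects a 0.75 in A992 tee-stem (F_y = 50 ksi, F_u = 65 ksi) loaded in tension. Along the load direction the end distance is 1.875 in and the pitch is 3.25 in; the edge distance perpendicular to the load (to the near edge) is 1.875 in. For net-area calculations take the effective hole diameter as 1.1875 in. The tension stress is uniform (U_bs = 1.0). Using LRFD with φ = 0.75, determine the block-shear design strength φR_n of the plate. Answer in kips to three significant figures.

165 kips

Shear plane L_v = 1.875 + 2·3.25 = 8.375 in; A_gv = 8.375 × 0.75 = 6.281 in².
A_nv = (8.375 − 2.5·1.1875) × 0.75 = 4.055 in².
A_nt = (1.875 − 0.5·1.1875) × 0.75 = 0.9609 in².
0.6 F_u A_nv = 158.1 kips; 0.6 F_y A_gv = 188.4 kips → shear rupture governs the shear term.
R_n = 158.1 + 1.0 × 65 × 0.9609 = 220.6 kips.
Design strength φR_n = 0.75 × 220.6 = 165 kips.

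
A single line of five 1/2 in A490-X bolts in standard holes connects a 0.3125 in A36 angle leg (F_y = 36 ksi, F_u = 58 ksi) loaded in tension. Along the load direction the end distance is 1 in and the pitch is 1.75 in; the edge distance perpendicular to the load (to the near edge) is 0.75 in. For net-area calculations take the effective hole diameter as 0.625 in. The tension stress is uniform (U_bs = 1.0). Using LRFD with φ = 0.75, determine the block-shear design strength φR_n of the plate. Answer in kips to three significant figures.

46.4 kips

Shear plane L_v = 1 + 4·1.75 = 8 in; A_gv = 8 × 0.3125 = 2.5 in².
A_nv = (8 − 4.5·0.625) × 0.3125 = 1.621 in².
A_nt = (0.75 − 0.5·0.625) × 0.3125 = 0.1367 in².
0.6 F_u A_nv = 56.41 kips; 0.6 F_y A_gv = 54 kips → shear yielding governs the shear term.
R_n = 54 + 1.0 × 58 × 0.1367 = 61.93 kips.
Design strength φR_n = 0.75 × 61.93 = 46.4 kips.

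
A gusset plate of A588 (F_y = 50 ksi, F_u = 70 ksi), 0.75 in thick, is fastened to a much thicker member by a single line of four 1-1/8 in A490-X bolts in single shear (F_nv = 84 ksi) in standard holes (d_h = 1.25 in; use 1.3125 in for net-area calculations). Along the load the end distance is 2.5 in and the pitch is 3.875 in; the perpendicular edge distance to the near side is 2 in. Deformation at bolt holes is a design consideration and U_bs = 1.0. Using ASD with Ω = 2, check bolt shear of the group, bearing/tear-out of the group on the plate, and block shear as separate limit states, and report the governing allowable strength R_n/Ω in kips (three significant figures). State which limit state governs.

Bolt shear: A_b = π·1.125²/4 = 0.994 in²; R_n = 84 × 0.994 × 4 × 1 = 334 kips → 334 / 2 = 167 kips.
Bearing: edge l_c = 1.875, r_n = 118.1 kips; interior l_c = 2.625, r_n = 141.8 kips; R_n = 118.1 + 3·141.8 = 543.4 kips → 272 kips.
Block shear: A_gv = 10.59, A_nv = 7.148, A_nt = 1.008 in²; R_n = min(0.6F_uA_nv, 0.6F_yA_gv) + U_bs·F_u·A_nt = 370.8 kips → 185 kips.
Bolt shear governs: 167 kips.

167 kips (bolt shear governs)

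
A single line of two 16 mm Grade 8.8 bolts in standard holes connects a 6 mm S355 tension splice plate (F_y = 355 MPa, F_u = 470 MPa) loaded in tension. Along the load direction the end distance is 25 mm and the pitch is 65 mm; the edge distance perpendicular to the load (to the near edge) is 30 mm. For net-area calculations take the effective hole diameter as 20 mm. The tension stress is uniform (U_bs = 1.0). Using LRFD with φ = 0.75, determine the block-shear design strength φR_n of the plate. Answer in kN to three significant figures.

118 kN

Shear plane L_v = 25 + 1·65 = 90 mm; A_gv = 90 × 6 = 540 mm².
A_nv = (90 − 1.5·20) × 6 = 360 mm².
A_nt = (30 − 0.5·20) × 6 = 120 mm².
0.6 F_u A_nv = 101.5 kN; 0.6 F_y A_gv = 115 kN → shear rupture governs the shear term.
R_n = 101.5 + 1.0 × 470 × 120 / 1000 = 157.9 kN.
Design strength φR_n = 0.75 × 157.9 = 118 kN.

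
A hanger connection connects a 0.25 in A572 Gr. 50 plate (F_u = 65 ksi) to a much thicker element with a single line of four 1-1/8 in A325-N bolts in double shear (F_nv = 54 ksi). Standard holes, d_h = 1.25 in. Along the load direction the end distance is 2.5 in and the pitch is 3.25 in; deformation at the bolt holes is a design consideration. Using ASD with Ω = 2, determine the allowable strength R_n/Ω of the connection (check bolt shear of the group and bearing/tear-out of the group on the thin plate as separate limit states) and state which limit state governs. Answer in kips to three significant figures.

76.8 kips (bearing governs)

Bolt shear: A_b = π·1.125²/4 = 0.994 in²; R_n = 54 × 0.994 × 4 × 2 = 429.4 kips → 429.4 / 2 = 215 kips.
Bearing (1.2 l_c t F_u ≤ 2.4 d t F_u): upper limit = 2.4·1.125·0.25·65 = 43.87 kips.
  Edge l_c = 2.5 − 1.25/2 = 1.875 → r_n = 36.56 kips; interior l_c = 3.25 − 1.25 = 2 → r_n = 39 kips.
  R_n,bearing = 1·36.56 + 3·39 = 153.6 kips → 153.6 / 2 = 76.8 kips.
Bearing governs: 76.8 kips.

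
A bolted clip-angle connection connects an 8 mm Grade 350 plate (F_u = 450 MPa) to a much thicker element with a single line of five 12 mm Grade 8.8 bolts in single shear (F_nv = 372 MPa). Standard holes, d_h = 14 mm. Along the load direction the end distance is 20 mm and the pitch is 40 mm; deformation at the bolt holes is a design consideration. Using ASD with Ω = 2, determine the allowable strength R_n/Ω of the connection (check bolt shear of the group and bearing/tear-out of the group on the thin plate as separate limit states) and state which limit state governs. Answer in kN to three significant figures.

105 kN (bolt shear governs)

Bolt shear: A_b = π·12²/4 = 113.1 mm²; R_n = 372 × 113.1 × 5 × 1 / 1000 = 210.4 kN → 210.4 / 2 = 105 kN.
Bearing (1.2 l_c t F_u ≤ 2.4 d t F_u): upper limit = 2.4·12·8·450 / 1000 = 103.7 kN.
  Edge l_c = 20 − 14/2 = 13 → r_n = 56.16 kN; interior l_c = 40 − 14 = 26 → r_n = 103.7 kN.
  R_n,bearing = 1·56.16 + 4·103.7 = 470.9 kN → 470.9 / 2 = 235 kN.
Bolt shear governs: 105 kN.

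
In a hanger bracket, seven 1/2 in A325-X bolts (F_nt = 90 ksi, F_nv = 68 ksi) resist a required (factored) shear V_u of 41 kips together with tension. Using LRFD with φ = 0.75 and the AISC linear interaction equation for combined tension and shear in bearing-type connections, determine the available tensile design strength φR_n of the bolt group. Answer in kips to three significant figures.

66.3 kips

A_b = π·0.5²/4 = 0.1963 in²; f_rv = 41 / (7 × 0.1963) = 29.83 ksi.
F'_nt = 1.3 F_nt − (F_nt / φF_nv) f_rv = 1.3·90 − (90/(0.75·68))·29.83 = 64.36 ksi, capped at F_nt → F'_nt = 64.36 ksi.
R_n = F'_nt · A_b · n = 64.36 × 0.1963 × 7 = 88.46 kips.
Design strength φR_n = 0.75 × 88.46 = 66.3 kips.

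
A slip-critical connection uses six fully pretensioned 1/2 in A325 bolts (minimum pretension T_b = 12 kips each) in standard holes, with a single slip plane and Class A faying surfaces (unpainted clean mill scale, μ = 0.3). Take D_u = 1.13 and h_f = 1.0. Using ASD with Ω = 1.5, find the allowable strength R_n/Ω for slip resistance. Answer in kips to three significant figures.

R_n = μ · D_u · h_f · T_b · n_s · n_b = 0.3 × 1.13 × 1.0 × 12 × 1 × 6 = 24.41 kips.
Allowable strength R_n/Ω = 24.41 / 1.5 = 16.3 kips.

16.3 kips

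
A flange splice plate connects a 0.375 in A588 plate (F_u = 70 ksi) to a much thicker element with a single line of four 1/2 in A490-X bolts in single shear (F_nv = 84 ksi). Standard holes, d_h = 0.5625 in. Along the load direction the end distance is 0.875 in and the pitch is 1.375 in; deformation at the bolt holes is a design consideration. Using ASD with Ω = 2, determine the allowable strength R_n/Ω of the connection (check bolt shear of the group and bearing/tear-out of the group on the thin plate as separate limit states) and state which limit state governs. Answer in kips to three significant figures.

33 kips (bolt shear governs)

Bolt shear: A_b = π·0.5²/4 = 0.1963 in²; R_n = 84 × 0.1963 × 4 × 1 = 65.97 kips → 65.97 / 2 = 33 kips.
Bearing (1.2 l_c t F_u ≤ 2.4 d t F_u): upper limit = 2.4·0.5·0.375·70 = 31.5 kips.
  Edge l_c = 0.875 − 0.5625/2 = 0.5938 → r_n = 18.7 kips; interior l_c = 1.375 − 0.5625 = 0.8125 → r_n = 25.59 kips.
  R_n,bearing = 1·18.7 + 3·25.59 = 95.48 kips → 95.48 / 2 = 47.7 kips.
Bolt shear governs: 33 kips.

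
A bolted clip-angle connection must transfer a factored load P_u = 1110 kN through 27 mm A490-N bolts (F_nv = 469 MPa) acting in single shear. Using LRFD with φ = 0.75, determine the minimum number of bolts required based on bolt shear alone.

6 bolts

A_b = π·27²/4 = 572.6 mm².
Per-bolt design strength φR_n = 0.75 × 469 × 572.6 × 1 / 1000 = 201.4 kN.
n ≥ 1110 / 201.4 = 5.512 → use 6 bolts.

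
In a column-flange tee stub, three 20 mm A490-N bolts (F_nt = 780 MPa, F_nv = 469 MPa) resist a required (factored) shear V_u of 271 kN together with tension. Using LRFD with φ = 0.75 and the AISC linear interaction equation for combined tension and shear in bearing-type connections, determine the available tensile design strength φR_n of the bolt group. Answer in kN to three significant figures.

A_b = π·20²/4 = 314.2 mm²; f_rv = 271 × 1000 / (3 × 314.2) = 287.5 MPa.
F'_nt = 1.3 F_nt − (F_nt / φF_nv) f_rv = 1.3·780 − (780/(0.75·469))·287.5 = 376.4 MPa, capped at F_nt → F'_nt = 376.4 MPa.
R_n = F'_nt · A_b · n = 376.4 × 314.2 × 3 / 1000 = 354.7 kN.
Design strength φR_n = 0.75 × 354.7 = 266 kN.

266 kN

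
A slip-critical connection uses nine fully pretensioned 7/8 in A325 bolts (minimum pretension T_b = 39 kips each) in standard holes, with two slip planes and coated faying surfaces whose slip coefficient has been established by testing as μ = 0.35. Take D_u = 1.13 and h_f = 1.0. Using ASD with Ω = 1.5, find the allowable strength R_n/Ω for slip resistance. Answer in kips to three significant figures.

R_n = μ · D_u · h_f · T_b · n_s · n_b = 0.35 × 1.13 × 1.0 × 39 × 2 × 9 = 277.6 kips.
Allowable strength R_n/Ω = 277.6 / 1.5 = 185 kips.

185 kips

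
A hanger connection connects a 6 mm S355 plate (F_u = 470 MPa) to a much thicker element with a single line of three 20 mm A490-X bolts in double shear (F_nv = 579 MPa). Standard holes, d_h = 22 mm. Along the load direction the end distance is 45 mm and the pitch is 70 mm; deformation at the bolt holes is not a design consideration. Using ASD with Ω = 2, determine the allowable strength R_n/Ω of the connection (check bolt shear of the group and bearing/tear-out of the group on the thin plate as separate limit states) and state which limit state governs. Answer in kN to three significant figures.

241 kN (bearing governs)

Bolt shear: A_b = π·20²/4 = 314.2 mm²; R_n = 579 × 314.2 × 3 × 2 / 1000 = 1091 kN → 1091 / 2 = 546 kN.
Bearing (1.5 l_c t F_u ≤ 3.0 d t F_u): upper limit = 3.0·20·6·470 / 1000 = 169.2 kN.
  Edge l_c = 45 − 22/2 = 34 → r_n = 143.8 kN; interior l_c = 70 − 22 = 48 → r_n = 169.2 kN.
  R_n,bearing = 1·143.8 + 2·169.2 = 482.2 kN → 482.2 / 2 = 241 kN.
Bearing governs: 241 kN.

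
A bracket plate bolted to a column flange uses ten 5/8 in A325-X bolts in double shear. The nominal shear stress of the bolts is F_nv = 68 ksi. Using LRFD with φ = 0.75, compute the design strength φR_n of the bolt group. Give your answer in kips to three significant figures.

A_b = π × 0.625² / 4 = 0.3068 in².
R_n = F_nv · A_b · n · n_s = 68 × 0.3068 × 10 × 2 = 417.2 kips.
Design strength φR_n = 0.75 × 417.2 = 313 kips.

313 kips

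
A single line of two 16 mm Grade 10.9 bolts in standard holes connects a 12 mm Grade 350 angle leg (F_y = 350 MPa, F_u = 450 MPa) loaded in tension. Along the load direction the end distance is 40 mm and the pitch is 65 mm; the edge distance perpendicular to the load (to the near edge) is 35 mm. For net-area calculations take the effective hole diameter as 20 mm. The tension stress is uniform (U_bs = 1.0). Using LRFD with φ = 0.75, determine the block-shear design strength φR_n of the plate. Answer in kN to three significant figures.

Shear plane L_v = 40 + 1·65 = 105 mm; A_gv = 105 × 12 = 1260 mm².
A_nv = (105 − 1.5·20) × 12 = 900 mm².
A_nt = (35 − 0.5·20) × 12 = 300 mm².
0.6 F_u A_nv = 243 kN; 0.6 F_y A_gv = 264.6 kN → shear rupture governs the shear term.
R_n = 243 + 1.0 × 450 × 300 / 1000 = 378 kN.
Design strength φR_n = 0.75 × 378 = 284 kN.

284 kN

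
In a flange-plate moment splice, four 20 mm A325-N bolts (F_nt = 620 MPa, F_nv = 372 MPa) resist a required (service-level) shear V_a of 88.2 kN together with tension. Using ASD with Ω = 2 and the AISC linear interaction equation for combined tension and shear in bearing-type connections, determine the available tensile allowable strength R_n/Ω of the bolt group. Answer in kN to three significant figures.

A_b = π·20²/4 = 314.2 mm²; f_rv = 88.2 × 1000 / (4 × 314.2) = 70.19 MPa.
F'_nt = 1.3 F_nt − (Ω F_nt / F_nv) f_rv = 1.3·620 − (2·620/372)·70.19 = 572 MPa, capped at F_nt → F'_nt = 572 MPa.
R_n = F'_nt · A_b · n = 572 × 314.2 × 4 / 1000 = 718.8 kN.
Allowable strength R_n/Ω = 718.8 / 2 = 359 kN.

359 kN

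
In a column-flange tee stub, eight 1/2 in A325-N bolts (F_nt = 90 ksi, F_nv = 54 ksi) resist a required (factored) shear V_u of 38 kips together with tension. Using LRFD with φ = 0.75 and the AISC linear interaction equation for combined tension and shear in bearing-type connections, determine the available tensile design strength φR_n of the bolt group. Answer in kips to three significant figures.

74.5 kips

A_b = π·0.5²/4 = 0.1963 in²; f_rv = 38 / (8 × 0.1963) = 24.19 ksi.
F'_nt = 1.3 F_nt − (F_nt / φF_nv) f_rv = 1.3·90 − (90/(0.75·54))·24.19 = 63.24 ksi, capped at F_nt → F'_nt = 63.24 ksi.
R_n = F'_nt · A_b · n = 63.24 × 0.1963 × 8 = 99.34 kips.
Design strength φR_n = 0.75 × 99.34 = 74.5 kips.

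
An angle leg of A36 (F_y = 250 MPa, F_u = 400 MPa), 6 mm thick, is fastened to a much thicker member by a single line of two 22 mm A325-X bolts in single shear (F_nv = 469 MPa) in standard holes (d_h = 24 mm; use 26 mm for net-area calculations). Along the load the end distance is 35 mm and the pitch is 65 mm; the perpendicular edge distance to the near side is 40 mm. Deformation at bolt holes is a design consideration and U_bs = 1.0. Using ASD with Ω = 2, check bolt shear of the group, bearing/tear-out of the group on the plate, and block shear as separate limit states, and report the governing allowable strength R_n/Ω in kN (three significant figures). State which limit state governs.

Bolt shear: A_b = π·22²/4 = 380.1 mm²; R_n = 469 × 380.1 × 2 × 1 / 1000 = 356.6 kN → 356.6 / 2 = 178 kN.
Bearing: edge l_c = 23, r_n = 66.24 kN; interior l_c = 41, r_n = 118.1 kN; R_n = 66.24 + 1·118.1 = 184.3 kN → 92.2 kN.
Block shear: A_gv = 600, A_nv = 366, A_nt = 162 mm²; R_n = min(0.6F_uA_nv, 0.6F_yA_gv) + U_bs·F_u·A_nt = 152.6 kN → 76.3 kN.
Block shear governs: 76.3 kN.

76.3 kN (block shear governs)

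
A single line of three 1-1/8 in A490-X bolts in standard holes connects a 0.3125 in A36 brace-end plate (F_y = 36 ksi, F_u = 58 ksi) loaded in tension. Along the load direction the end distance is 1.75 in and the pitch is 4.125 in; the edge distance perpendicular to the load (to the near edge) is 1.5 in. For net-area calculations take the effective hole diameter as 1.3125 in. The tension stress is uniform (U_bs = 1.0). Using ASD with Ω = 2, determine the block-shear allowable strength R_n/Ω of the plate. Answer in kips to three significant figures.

41.4 kips

Shear plane L_v = 1.75 + 2·4.125 = 10 in; A_gv = 10 × 0.3125 = 3.125 in².
A_nv = (10 − 2.5·1.3125) × 0.3125 = 2.1 in².
A_nt = (1.5 − 0.5·1.3125) × 0.3125 = 0.2637 in².
0.6 F_u A_nv = 73.07 kips; 0.6 F_y A_gv = 67.5 kips → shear yielding governs the shear term.
R_n = 67.5 + 1.0 × 58 × 0.2637 = 82.79 kips.
Allowable strength R_n/Ω = 82.79 / 2 = 41.4 kips.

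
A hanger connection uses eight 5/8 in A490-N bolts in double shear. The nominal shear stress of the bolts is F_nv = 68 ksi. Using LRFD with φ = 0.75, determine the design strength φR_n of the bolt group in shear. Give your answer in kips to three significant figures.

250 kips

A_b = π × 0.625² / 4 = 0.3068 in².
R_n = F_nv · A_b · n · n_s = 68 × 0.3068 × 8 × 2 = 333.8 kips.
Design strength φR_n = 0.75 × 333.8 = 250 kips.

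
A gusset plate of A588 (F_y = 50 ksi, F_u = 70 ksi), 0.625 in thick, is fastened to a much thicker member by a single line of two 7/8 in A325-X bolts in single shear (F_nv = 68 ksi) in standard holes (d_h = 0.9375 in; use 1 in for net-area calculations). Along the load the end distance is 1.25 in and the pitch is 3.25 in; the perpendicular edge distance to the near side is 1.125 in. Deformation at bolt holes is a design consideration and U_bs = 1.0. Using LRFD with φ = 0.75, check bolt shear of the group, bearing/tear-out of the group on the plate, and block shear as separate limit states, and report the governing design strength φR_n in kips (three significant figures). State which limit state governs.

Bolt shear: A_b = π·0.875²/4 = 0.6013 in²; R_n = 68 × 0.6013 × 2 × 1 = 81.78 kips → 0.75 × 81.78 = 61.3 kips.
Bearing: edge l_c = 0.7812, r_n = 41.02 kips; interior l_c = 2.312, r_n = 91.88 kips; R_n = 41.02 + 1·91.88 = 132.9 kips → 99.7 kips.
Block shear: A_gv = 2.812, A_nv = 1.875, A_nt = 0.3906 in²; R_n = min(0.6F_uA_nv, 0.6F_yA_gv) + U_bs·F_u·A_nt = 106.1 kips → 79.6 kips.
Bolt shear governs: 61.3 kips.

61.3 kips (bolt shear governs)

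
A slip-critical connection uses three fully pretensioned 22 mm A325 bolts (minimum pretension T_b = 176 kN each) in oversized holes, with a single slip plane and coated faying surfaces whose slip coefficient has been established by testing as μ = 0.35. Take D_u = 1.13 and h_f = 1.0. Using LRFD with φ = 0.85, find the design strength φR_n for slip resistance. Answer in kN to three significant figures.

R_n = μ · D_u · h_f · T_b · n_s · n_b = 0.35 × 1.13 × 1.0 × 176 × 1 × 3 = 208.8 kN.
Design strength φR_n = 0.85 × 208.8 = 178 kN.

178 kN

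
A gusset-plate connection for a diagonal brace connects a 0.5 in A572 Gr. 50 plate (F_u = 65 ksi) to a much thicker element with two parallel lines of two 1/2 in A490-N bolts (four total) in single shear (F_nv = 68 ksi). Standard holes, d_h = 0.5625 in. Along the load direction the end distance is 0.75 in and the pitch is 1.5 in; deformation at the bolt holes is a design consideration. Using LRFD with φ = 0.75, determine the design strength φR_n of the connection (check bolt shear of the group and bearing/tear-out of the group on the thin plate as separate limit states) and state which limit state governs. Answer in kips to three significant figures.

Bolt shear: A_b = π·0.5²/4 = 0.1963 in²; R_n = 68 × 0.1963 × 4 × 1 = 53.41 kips → 0.75 × 53.41 = 40.1 kips.
Bearing (1.2 l_c t F_u ≤ 2.4 d t F_u): upper limit = 2.4·0.5·0.5·65 = 39 kips.
  Edge l_c = 0.75 − 0.5625/2 = 0.4688 → r_n = 18.28 kips; interior l_c = 1.5 − 0.5625 = 0.9375 → r_n = 36.56 kips.
  R_n,bearing = 2·18.28 + 2·36.56 = 109.7 kips → 0.75 × 109.7 = 82.3 kips.
Bolt shear governs: 40.1 kips.

40.1 kips (bolt shear governs)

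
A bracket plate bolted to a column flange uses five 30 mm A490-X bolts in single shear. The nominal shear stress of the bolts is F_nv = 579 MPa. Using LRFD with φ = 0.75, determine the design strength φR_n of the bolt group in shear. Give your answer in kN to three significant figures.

1530 kN

A_b = π × 30² / 4 = 706.9 mm².
R_n = F_nv · A_b · n · n_s = 579 × 706.9 × 5 × 1 / 1000 = 2046 kN.
Design strength φR_n = 0.75 × 2046 = 1530 kN.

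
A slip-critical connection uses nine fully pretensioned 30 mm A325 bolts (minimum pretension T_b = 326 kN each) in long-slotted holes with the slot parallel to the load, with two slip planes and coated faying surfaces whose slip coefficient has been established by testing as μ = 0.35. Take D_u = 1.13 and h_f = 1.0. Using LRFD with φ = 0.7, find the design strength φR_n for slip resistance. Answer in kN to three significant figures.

R_n = μ · D_u · h_f · T_b · n_s · n_b = 0.35 × 1.13 × 1.0 × 326 × 2 × 9 = 2321 kN.
Design strength φR_n = 0.7 × 2321 = 1620 kN.

1620 kN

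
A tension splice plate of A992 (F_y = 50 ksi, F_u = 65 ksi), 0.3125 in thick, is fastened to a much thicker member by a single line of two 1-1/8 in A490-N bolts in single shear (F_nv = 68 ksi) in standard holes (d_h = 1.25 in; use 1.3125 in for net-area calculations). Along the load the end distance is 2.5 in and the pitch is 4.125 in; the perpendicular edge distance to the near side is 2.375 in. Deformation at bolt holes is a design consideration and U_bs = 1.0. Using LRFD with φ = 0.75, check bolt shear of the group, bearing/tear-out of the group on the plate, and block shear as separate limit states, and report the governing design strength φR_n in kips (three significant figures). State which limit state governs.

Bolt shear: A_b = π·1.125²/4 = 0.994 in²; R_n = 68 × 0.994 × 2 × 1 = 135.2 kips → 0.75 × 135.2 = 101 kips.
Bearing: edge l_c = 1.875, r_n = 45.7 kips; interior l_c = 2.875, r_n = 54.84 kips; R_n = 45.7 + 1·54.84 = 100.5 kips → 75.4 kips.
Block shear: A_gv = 2.07, A_nv = 1.455, A_nt = 0.5371 in²; R_n = min(0.6F_uA_nv, 0.6F_yA_gv) + U_bs·F_u·A_nt = 91.66 kips → 68.7 kips.
Block shear governs: 68.7 kips.

68.7 kips (block shear governs)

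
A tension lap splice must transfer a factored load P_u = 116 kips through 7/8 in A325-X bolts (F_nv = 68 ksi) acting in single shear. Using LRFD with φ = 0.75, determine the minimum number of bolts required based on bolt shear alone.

A_b = π·0.875²/4 = 0.6013 in².
Per-bolt design strength φR_n = 0.75 × 68 × 0.6013 × 1 = 30.67 kips.
n ≥ 116 / 30.67 = 3.783 → use 4 bolts.

4 bolts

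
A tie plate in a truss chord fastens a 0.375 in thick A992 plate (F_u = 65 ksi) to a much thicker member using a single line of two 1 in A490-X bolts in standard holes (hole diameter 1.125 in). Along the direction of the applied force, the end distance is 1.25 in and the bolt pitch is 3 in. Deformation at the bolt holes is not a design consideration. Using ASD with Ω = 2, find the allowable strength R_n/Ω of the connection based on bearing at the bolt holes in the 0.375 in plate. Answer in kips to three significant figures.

Per bolt r_n = 1.5 l_c t F_u ≤ 3.0 d t F_u; upper limit = 3.0 × 1 × 0.375 × 65 = 73.12 kips.
Edge bolt: l_c = 1.25 − 1.125/2 = 0.6875 in → 1.5 × 0.6875 × 0.375 × 65 = 25.14 → r_n = 25.14 kips.
Interior bolts: l_c = 3 − 1.125 = 1.875 in → 1.5 × 1.875 × 0.375 × 65 = 68.55 → r_n = 68.55 kips.
R_n = 1 × 25.14 + 1 × 68.55 = 93.69 kips.
Allowable strength R_n/Ω = 93.69 / 2 = 46.8 kips.

46.8 kips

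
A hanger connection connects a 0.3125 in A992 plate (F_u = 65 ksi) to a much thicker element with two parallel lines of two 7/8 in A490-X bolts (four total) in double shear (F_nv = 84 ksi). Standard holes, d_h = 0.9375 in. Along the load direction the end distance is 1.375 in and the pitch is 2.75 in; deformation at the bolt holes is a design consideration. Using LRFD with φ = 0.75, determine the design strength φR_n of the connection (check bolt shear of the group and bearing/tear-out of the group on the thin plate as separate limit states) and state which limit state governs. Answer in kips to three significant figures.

Bolt shear: A_b = π·0.875²/4 = 0.6013 in²; R_n = 84 × 0.6013 × 4 × 2 = 404.1 kips → 0.75 × 404.1 = 303 kips.
Bearing (1.2 l_c t F_u ≤ 2.4 d t F_u): upper limit = 2.4·0.875·0.3125·65 = 42.66 kips.
  Edge l_c = 1.375 − 0.9375/2 = 0.9062 → r_n = 22.09 kips; interior l_c = 2.75 − 0.9375 = 1.812 → r_n = 42.66 kips.
  R_n,bearing = 2·22.09 + 2·42.66 = 129.5 kips → 0.75 × 129.5 = 97.1 kips.
Bearing governs: 97.1 kips.

97.1 kips (bearing governs)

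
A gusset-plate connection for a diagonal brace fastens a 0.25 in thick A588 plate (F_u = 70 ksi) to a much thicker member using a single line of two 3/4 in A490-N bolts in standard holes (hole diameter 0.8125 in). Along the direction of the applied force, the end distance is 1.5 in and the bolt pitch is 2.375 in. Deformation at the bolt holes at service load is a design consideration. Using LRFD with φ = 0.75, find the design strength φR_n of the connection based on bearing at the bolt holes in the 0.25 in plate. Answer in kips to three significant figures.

40.9 kips

Per bolt r_n = 1.2 l_c t F_u ≤ 2.4 d t F_u; upper limit = 2.4 × 0.75 × 0.25 × 70 = 31.5 kips.
Edge bolt: l_c = 1.5 − 0.8125/2 = 1.094 in → 1.2 × 1.094 × 0.25 × 70 = 22.97 → r_n = 22.97 kips.
Interior bolts: l_c = 2.375 − 0.8125 = 1.562 in → 1.2 × 1.562 × 0.25 × 70 = 32.81 → r_n = 31.5 kips.
R_n = 1 × 22.97 + 1 × 31.5 = 54.47 kips.
Design strength φR_n = 0.75 × 54.47 = 40.9 kips.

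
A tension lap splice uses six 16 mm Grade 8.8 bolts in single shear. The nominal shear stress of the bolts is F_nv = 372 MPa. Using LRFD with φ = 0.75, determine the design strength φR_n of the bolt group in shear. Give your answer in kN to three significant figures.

A_b = π × 16² / 4 = 201.1 mm².
R_n = F_nv · A_b · n · n_s = 372 × 201.1 × 6 × 1 / 1000 = 448.8 kN.
Design strength φR_n = 0.75 × 448.8 = 337 kN.

337 kN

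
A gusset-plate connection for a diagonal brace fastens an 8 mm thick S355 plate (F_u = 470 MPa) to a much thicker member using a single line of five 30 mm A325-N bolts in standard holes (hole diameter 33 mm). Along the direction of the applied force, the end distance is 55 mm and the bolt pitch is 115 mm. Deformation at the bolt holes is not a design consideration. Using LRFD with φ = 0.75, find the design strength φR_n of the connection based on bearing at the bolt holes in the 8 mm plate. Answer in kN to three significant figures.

Per bolt r_n = 1.5 l_c t F_u ≤ 3.0 d t F_u; upper limit = 3.0 × 30 × 8 × 470 / 1000 = 338.4 kN.
Edge bolt: l_c = 55 − 33/2 = 38.5 mm → 1.5 × 38.5 × 8 × 470 / 1000 = 217.1 → r_n = 217.1 kN.
Interior bolts: l_c = 115 − 33 = 82 mm → 1.5 × 82 × 8 × 470 / 1000 = 462.5 → r_n = 338.4 kN.
R_n = 1 × 217.1 + 4 × 338.4 = 1571 kN.
Design strength φR_n = 0.75 × 1571 = 1180 kN.

1180 kN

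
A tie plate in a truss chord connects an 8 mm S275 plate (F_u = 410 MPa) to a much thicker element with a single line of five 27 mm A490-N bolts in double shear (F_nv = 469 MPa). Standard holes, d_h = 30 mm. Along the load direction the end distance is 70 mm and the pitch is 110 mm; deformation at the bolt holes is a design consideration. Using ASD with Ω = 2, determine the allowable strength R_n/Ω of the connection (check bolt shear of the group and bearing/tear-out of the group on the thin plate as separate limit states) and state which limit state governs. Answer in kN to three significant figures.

Bolt shear: A_b = π·27²/4 = 572.6 mm²; R_n = 469 × 572.6 × 5 × 2 / 1000 = 2685 kN → 2685 / 2 = 1340 kN.
Bearing (1.2 l_c t F_u ≤ 2.4 d t F_u): upper limit = 2.4·27·8·410 / 1000 = 212.5 kN.
  Edge l_c = 70 − 30/2 = 55 → r_n = 212.5 kN; interior l_c = 110 − 30 = 80 → r_n = 212.5 kN.
  R_n,bearing = 1·212.5 + 4·212.5 = 1063 kN → 1063 / 2 = 531 kN.
Bearing governs: 531 kN.

531 kN (bearing governs)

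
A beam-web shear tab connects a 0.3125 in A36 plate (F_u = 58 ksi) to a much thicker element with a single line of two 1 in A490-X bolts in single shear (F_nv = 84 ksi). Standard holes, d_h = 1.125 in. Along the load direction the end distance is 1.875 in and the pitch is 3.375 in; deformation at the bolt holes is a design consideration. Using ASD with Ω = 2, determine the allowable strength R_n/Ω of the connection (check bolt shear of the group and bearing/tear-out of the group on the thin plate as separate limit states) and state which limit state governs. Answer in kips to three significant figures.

36 kips (bearing governs)

Bolt shear: A_b = π·1²/4 = 0.7854 in²; R_n = 84 × 0.7854 × 2 × 1 = 131.9 kips → 131.9 / 2 = 66 kips.
Bearing (1.2 l_c t F_u ≤ 2.4 d t F_u): upper limit = 2.4·1·0.3125·58 = 43.5 kips.
  Edge l_c = 1.875 − 1.125/2 = 1.312 → r_n = 28.55 kips; interior l_c = 3.375 − 1.125 = 2.25 → r_n = 43.5 kips.
  R_n,bearing = 1·28.55 + 1·43.5 = 72.05 kips → 72.05 / 2 = 36 kips.
Bearing governs: 36 kips.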